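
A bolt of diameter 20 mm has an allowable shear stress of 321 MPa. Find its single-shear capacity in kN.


A = pi * d^2 / 4 = pi * 20^2 / 4 = 314.1593 mm^2
V = f_v * A / 1000 = 321 * 314.1593 / 1000
= 100.8451 kN

100.8451 kN


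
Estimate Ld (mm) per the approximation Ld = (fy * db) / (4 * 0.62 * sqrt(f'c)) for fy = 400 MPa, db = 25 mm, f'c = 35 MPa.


Ld = (fy * db) / (4 * 0.62 * sqrt(f'c))
= (400 * 25) / (4 * 0.62 * sqrt(35))
= 10000 / 14.6719
= 681.58 mm

681.58 mm


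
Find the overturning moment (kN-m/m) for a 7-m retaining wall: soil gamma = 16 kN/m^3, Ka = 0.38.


Pa = 0.5 * Ka * gamma * H^2
= 0.5 * 0.38 * 16 * 7^2
= 148.96 kN/m
Arm = H / 3 = 7 / 3 = 2.3333 m
Mo = Pa * arm = Pa * H / 3 = 148.96 * 7 / 3 = 347.5733 kN-m/m

347.5733 kN-m/m


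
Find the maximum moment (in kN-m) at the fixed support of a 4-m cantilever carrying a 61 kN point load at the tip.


For a cantilever with a point load at the free end:
M_max = P * L = 61 * 4 = 244 kN-m

244 kN-m


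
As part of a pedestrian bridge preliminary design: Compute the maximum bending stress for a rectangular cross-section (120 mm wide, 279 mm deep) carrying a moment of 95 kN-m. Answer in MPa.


I = b * h^3 / 12 = 120 * 279^3 / 12 = 217176390.0 mm^4
y = h / 2 = 279 / 2 = 139.5 mm
M = 95 kN-m = 95000000.0 N-mm
sigma = M * y / I = 95000000.0 * 139.5 / 217176390.0
= 61.02 MPa

61.02 MPa


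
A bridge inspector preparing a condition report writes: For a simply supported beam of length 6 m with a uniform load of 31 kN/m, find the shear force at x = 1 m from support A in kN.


R_A = w * L / 2 = 31 * 6 / 2 = 93.0 kN
V(x) = R_A - w * x = 93.0 - 31 * 1
= 62.0 kN

62.0 kN


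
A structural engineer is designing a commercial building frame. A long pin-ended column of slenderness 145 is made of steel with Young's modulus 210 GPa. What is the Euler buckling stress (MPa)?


sigma_cr = pi^2 * E / lambda^2
= 9.8696 * 210000.0 / 145^2
= 9.8696 * 210000.0 / 21025
= 98.5787 MPa

98.5787 MPa


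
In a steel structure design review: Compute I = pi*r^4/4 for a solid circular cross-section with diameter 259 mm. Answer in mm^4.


r = d / 2 = 259 / 2 = 129.5 mm
I = pi * r^4 / 4 = pi * 129.5^4 / 4
= 220886388.76 mm^4

220886388.76 mm^4


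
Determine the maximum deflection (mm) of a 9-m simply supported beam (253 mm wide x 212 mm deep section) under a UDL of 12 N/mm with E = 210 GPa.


I = 253 * 212^3 / 12 = 200884698.67 mm^4
L = 9000.0 mm, w = 12 N/mm, E = 210000.0 MPa
delta = 5 * w * L^4 / (384 * E * I)
= 5 * 12 * 9000.0^4 / (384 * 210000.0 * 200884698.67)
= 24.301 mm

24.301 mm


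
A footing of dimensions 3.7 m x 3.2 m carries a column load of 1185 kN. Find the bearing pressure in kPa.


A = 3.7 * 3.2 = 11.84 m^2
q = P / A = 1185 / 11.84
= 100.0845 kPa

100.0845 kPa


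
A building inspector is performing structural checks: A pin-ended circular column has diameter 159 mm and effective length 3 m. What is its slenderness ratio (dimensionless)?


Radius of gyration r = d / 4 = 159 / 4 = 39.75 mm
L_eff = 3000.0 mm
Slenderness ratio = L / r = 3000.0 / 39.75 = 75.47 (dimensionless)

75.47 (dimensionless)


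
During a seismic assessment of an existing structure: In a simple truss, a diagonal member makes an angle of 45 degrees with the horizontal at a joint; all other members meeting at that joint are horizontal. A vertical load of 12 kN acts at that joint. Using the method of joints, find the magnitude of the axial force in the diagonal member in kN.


At the joint, only the diagonal has a vertical component, so vertical equilibrium gives:
F * sin(45) = 12
F = 12 / sin(45)
= 12 / 0.707107
= 16.97 kN

16.97 kN


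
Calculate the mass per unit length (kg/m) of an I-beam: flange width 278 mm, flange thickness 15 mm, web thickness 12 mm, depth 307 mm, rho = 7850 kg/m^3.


A_flanges = 2 * 278 * 15 = 8340 mm^2
A_web = (307 - 2 * 15) * 12 = 3324 mm^2
A_total = 8340 + 3324 = 11664 mm^2 = 0.011664 m^2
Weight = rho * A = 7850 * 0.011664 = 91.5624 kg/m

91.5624 kg/m


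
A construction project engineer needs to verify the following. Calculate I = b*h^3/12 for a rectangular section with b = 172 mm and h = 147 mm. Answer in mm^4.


I = b * h^3 / 12
= 172 * 147^3 / 12
= 172 * 3176523 / 12
= 45530163.0 mm^4

45530163.0 mm^4


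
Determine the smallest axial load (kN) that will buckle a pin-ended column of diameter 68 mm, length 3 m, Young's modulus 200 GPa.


I = pi * d^4 / 64 = 1049555.84 mm^4
L = 3000.0 mm
P_cr = pi^2 * E * I / L^2
= 9.8696 * 200000.0 * 1049555.84 / 3000.0^2
= 230193.35 N = 230.1934 kN

230.1934 kN


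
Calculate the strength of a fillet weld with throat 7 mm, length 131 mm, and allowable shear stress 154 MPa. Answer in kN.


Strength = throat * length * allowable stress
= 7 * 131 * 154 N
= 141218 N
= 141.22 kN

141.22 kN


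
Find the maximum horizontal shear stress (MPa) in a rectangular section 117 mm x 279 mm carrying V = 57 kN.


A = b * h = 117 * 279 = 32643 mm^2
V = 57 kN = 57000.0 N
tau_max = 1.5 * V / A = 1.5 * 57000.0 / 32643
= 2.6192 MPa

2.6192 MPa


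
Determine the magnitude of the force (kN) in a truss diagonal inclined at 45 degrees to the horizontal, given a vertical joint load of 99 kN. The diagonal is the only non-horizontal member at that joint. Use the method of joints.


At the joint, only the diagonal has a vertical component, so vertical equilibrium gives:
F * sin(45) = 99
F = 99 / sin(45)
= 99 / 0.707107
= 140.01 kN

140.01 kN


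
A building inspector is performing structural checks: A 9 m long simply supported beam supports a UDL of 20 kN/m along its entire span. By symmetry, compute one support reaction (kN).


Total load = w * L = 20 * 9 = 180 kN
By symmetry, each reaction R = total / 2 = 180 / 2 = 90.0 kN

90.0 kN


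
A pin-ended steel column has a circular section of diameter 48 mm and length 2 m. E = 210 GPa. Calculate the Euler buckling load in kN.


I = pi * d^4 / 64 = 260576.26 mm^4
L = 2000.0 mm
P_cr = pi^2 * E * I / L^2
= 9.8696 * 210000.0 * 260576.26 / 2000.0^2
= 135018.69 N = 135.0187 kN

135.0187 kN


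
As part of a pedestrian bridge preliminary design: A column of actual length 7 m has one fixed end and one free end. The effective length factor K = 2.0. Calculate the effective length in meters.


L_eff = K * L
= 2.0 * 7
= 14.0 m

14.0 m


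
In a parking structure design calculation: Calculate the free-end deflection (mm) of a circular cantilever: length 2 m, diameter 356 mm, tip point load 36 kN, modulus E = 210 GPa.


I = pi * d^4 / 64 = pi * 356^4 / 64 = 788442253.58 mm^4
L = 2000.0 mm, P = 36000.0 N, E = 210000.0 MPa
delta = P * L^3 / (3 * E * I)
= 36000.0 * 2000.0^3 / (3 * 210000.0 * 788442253.58)
= 0.5798 mm

0.5798 mm


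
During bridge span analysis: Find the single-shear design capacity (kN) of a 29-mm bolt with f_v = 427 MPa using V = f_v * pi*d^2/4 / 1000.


A = pi * d^2 / 4 = pi * 29^2 / 4 = 660.5199 mm^2
V = f_v * A / 1000 = 427 * 660.5199 / 1000
= 282.042 kN

282.042 kN


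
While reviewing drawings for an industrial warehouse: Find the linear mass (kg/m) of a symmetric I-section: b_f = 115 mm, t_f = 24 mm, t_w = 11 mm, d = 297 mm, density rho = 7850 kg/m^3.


A_flanges = 2 * 115 * 24 = 5520 mm^2
A_web = (297 - 2 * 24) * 11 = 2739 mm^2
A_total = 5520 + 2739 = 8259 mm^2 = 0.008259 m^2
Weight = rho * A = 7850 * 0.008259 = 64.8332 kg/m

64.8332 kg/m


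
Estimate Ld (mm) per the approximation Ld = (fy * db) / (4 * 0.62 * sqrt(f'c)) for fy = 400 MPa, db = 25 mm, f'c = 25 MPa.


Ld = (fy * db) / (4 * 0.62 * sqrt(f'c))
= (400 * 25) / (4 * 0.62 * sqrt(25))
= 10000 / 12.4
= 806.45 mm

806.45 mm


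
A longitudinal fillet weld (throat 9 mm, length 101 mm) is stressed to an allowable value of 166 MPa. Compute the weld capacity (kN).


Strength = throat * length * allowable stress
= 9 * 101 * 166 N
= 150894 N
= 150.89 kN

150.89 kN


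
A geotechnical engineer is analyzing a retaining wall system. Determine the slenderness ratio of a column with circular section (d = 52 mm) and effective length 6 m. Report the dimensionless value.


Radius of gyration r = d / 4 = 52 / 4 = 13.0 mm
L_eff = 6000.0 mm
Slenderness ratio = L / r = 6000.0 / 13.0 = 461.54 (dimensionless)

461.54 (dimensionless)


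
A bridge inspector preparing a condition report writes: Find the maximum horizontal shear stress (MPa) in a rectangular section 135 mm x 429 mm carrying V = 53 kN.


A = b * h = 135 * 429 = 57915 mm^2
V = 53 kN = 53000.0 N
tau_max = 1.5 * V / A = 1.5 * 53000.0 / 57915
= 1.3727 MPa

1.3727 MPa


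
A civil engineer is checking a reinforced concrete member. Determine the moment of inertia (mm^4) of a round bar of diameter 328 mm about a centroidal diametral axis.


r = d / 2 = 328 / 2 = 164.0 mm
I = pi * r^4 / 4 = pi * 164.0^4 / 4
= 568152959.9 mm^4

568152959.9 mm^4


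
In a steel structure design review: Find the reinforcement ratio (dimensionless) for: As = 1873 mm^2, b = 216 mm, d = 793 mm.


rho = As / (b * d)
= 1873 / (216 * 793)
= 1873 / 171288
= 0.010935 (dimensionless)

0.010935 (dimensionless)


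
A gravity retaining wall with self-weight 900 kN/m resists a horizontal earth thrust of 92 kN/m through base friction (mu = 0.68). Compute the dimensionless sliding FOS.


Resisting force = mu * W = 0.68 * 900 = 612.0 kN/m
FOS = Resisting / Driving = 612.0 / 92
= 6.6522 (dimensionless)

6.6522 (dimensionless)


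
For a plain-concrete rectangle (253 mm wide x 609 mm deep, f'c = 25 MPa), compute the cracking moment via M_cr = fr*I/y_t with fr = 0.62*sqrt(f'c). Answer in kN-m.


fr = 0.62 * sqrt(25) = 0.62 * 5.0 = 3.1 MPa
I = 253 * 609^3 / 12 = 4762019319.75 mm^4
y_t = 304.5 mm
M_cr = fr * I / y_t = 3.1 * 4762019319.75 / 304.5 N-mm
= 48.4803 kN-m

48.4803 kN-m


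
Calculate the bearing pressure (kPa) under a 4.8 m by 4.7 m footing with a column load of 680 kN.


A = 4.8 * 4.7 = 22.56 m^2
q = P / A = 680 / 22.56
= 30.1418 kPa

30.1418 kPa


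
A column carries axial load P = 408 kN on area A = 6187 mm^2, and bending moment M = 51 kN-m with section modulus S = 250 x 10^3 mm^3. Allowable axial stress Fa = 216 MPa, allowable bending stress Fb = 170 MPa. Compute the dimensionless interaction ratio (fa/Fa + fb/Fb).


f_a = P / A = 408000.0 / 6187 = 65.9447 MPa
f_b = M / S = 51000000.0 / 250000.0 = 204.0 MPa
Ratio = f_a / Fa + f_b / Fb
= 65.9447 / 216 + 204.0 / 170
= 1.5053 (dimensionless)

1.5053 (dimensionless)


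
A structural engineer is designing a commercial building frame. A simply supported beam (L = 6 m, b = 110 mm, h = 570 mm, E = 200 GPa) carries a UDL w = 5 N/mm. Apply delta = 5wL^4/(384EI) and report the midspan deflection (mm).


I = 110 * 570^3 / 12 = 1697602500.0 mm^4
L = 6000.0 mm, w = 5 N/mm, E = 200000.0 MPa
delta = 5 * w * L^4 / (384 * E * I)
= 5 * 5 * 6000.0^4 / (384 * 200000.0 * 1697602500.0)
= 0.2485 mm

0.2485 mm


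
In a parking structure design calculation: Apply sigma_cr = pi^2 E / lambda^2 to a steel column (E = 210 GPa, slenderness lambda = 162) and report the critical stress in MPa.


sigma_cr = pi^2 * E / lambda^2
= 9.8696 * 210000.0 / 162^2
= 9.8696 * 210000.0 / 26244
= 78.9749 MPa

78.9749 MPa


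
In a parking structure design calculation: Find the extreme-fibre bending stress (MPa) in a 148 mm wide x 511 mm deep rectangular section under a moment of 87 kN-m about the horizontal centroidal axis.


I = b * h^3 / 12 = 148 * 511^3 / 12 = 1645671582.33 mm^4
y = h / 2 = 511 / 2 = 255.5 mm
M = 87 kN-m = 87000000.0 N-mm
sigma = M * y / I = 87000000.0 * 255.5 / 1645671582.33
= 13.51 MPa

13.51 MPa


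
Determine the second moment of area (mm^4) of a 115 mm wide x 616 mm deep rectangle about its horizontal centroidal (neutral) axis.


I = b * h^3 / 12
= 115 * 616^3 / 12
= 115 * 233744896 / 12
= 2240055253.33 mm^4

2240055253.33 mm^4


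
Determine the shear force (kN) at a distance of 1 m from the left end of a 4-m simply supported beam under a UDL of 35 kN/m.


R_A = w * L / 2 = 35 * 4 / 2 = 70.0 kN
V(x) = R_A - w * x = 70.0 - 35 * 1
= 35.0 kN

35.0 kN


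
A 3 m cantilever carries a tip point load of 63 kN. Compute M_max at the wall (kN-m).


For a cantilever with a point load at the free end:
M_max = P * L = 63 * 3 = 189 kN-m

189 kN-m


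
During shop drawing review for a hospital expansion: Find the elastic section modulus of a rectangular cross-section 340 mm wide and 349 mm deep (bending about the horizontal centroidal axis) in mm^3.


S = b * h^2 / 6
= 340 * 349^2 / 6
= 340 * 121801 / 6
= 6902056.67 mm^3

6902056.67 mm^3


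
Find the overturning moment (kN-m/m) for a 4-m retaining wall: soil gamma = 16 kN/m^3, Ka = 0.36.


Pa = 0.5 * Ka * gamma * H^2
= 0.5 * 0.36 * 16 * 4^2
= 46.08 kN/m
Arm = H / 3 = 4 / 3 = 1.3333 m
Mo = Pa * arm = Pa * H / 3 = 46.08 * 4 / 3 = 61.44 kN-m/m

61.44 kN-m/m


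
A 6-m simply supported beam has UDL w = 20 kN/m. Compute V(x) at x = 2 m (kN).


R_A = w * L / 2 = 20 * 6 / 2 = 60.0 kN
V(x) = R_A - w * x = 60.0 - 20 * 2
= 20.0 kN

20.0 kN


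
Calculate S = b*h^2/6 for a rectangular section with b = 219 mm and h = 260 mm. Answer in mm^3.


S = b * h^2 / 6
= 219 * 260^2 / 6
= 219 * 67600 / 6
= 2467400.0 mm^3

2467400.0 mm^3


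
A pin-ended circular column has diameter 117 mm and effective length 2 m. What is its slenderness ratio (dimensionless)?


Radius of gyration r = d / 4 = 117 / 4 = 29.25 mm
L_eff = 2000.0 mm
Slenderness ratio = L / r = 2000.0 / 29.25 = 68.38 (dimensionless)

68.38 (dimensionless)


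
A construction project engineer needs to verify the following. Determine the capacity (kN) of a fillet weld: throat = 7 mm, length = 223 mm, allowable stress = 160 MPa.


Strength = throat * length * allowable stress
= 7 * 223 * 160 N
= 249760 N
= 249.76 kN

249.76 kN


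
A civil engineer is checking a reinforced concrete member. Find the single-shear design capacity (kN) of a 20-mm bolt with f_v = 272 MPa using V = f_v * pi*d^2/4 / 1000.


A = pi * d^2 / 4 = pi * 20^2 / 4 = 314.1593 mm^2
V = f_v * A / 1000 = 272 * 314.1593 / 1000
= 85.4513 kN

85.4513 kN


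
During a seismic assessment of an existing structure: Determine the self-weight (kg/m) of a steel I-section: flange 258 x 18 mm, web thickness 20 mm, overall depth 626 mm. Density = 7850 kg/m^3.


A_flanges = 2 * 258 * 18 = 9288 mm^2
A_web = (626 - 2 * 18) * 20 = 11800 mm^2
A_total = 9288 + 11800 = 21088 mm^2 = 0.021088 m^2
Weight = rho * A = 7850 * 0.021088 = 165.5408 kg/m

165.5408 kg/m


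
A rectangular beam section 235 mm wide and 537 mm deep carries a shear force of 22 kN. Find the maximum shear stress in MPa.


A = b * h = 235 * 537 = 126195 mm^2
V = 22 kN = 22000.0 N
tau_max = 1.5 * V / A = 1.5 * 22000.0 / 126195
= 0.2615 MPa

0.2615 MPa


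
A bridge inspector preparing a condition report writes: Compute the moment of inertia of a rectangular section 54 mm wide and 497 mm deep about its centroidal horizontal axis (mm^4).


I = b * h^3 / 12
= 54 * 497^3 / 12
= 54 * 122763473 / 12
= 552435628.5 mm^4

552435628.5 mm^4


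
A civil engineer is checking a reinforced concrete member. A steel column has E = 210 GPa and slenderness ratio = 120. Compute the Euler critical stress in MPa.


sigma_cr = pi^2 * E / lambda^2
= 9.8696 * 210000.0 / 120^2
= 9.8696 * 210000.0 / 14400
= 143.9317 MPa

143.9317 MPa


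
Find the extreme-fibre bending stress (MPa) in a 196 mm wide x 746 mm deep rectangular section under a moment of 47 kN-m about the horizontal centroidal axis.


I = b * h^3 / 12 = 196 * 746^3 / 12 = 6780961954.67 mm^4
y = h / 2 = 746 / 2 = 373.0 mm
M = 47 kN-m = 47000000.0 N-mm
sigma = M * y / I = 47000000.0 * 373.0 / 6780961954.67
= 2.59 MPa

2.59 MPa


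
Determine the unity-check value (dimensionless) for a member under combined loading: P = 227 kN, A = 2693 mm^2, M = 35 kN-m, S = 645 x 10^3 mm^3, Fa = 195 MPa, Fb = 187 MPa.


f_a = P / A = 227000.0 / 2693 = 84.2926 MPa
f_b = M / S = 35000000.0 / 645000.0 = 54.2636 MPa
Ratio = f_a / Fa + f_b / Fb
= 84.2926 / 195 + 54.2636 / 187
= 0.7224 (dimensionless)

0.7224 (dimensionless)


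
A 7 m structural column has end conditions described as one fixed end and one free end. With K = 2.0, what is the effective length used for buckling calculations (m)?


L_eff = K * L
= 2.0 * 7
= 14.0 m

14.0 m


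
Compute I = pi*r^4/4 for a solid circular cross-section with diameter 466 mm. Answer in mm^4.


r = d / 2 = 466 / 2 = 233.0 mm
I = pi * r^4 / 4 = pi * 233.0^4 / 4
= 2314800489.18 mm^4

2314800489.18 mm^4


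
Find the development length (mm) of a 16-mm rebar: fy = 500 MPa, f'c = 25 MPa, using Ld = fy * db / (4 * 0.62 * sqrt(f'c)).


Ld = (fy * db) / (4 * 0.62 * sqrt(f'c))
= (500 * 16) / (4 * 0.62 * sqrt(25))
= 8000 / 12.4
= 645.16 mm

645.16 mm


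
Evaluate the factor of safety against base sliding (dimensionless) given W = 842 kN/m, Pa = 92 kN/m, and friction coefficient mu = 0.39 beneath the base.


Resisting force = mu * W = 0.39 * 842 = 328.38 kN/m
FOS = Resisting / Driving = 328.38 / 92
= 3.5693 (dimensionless)

3.5693 (dimensionless)


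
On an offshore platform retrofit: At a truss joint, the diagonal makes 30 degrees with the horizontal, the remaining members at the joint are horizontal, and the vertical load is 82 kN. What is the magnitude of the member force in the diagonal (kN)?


At the joint, only the diagonal has a vertical component, so vertical equilibrium gives:
F * sin(30) = 82
F = 82 / sin(30)
= 82 / 0.5
= 164.0 kN

164.0 kN


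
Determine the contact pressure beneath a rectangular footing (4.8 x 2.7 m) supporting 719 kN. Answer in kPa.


A = 4.8 * 2.7 = 12.96 m^2
q = P / A = 719 / 12.96
= 55.4784 kPa

55.4784 kPa


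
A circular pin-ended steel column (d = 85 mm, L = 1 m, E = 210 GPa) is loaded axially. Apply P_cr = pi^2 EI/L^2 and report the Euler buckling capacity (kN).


I = pi * d^4 / 64 = 2562392.19 mm^4
L = 1000.0 mm
P_cr = pi^2 * E * I / L^2
= 9.8696 * 210000.0 * 2562392.19 / 1000.0^2
= 5310857.41 N = 5310.8574 kN

5310.8574 kN


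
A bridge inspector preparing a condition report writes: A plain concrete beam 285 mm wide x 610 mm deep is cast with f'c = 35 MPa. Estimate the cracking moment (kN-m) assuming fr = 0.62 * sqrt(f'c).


fr = 0.62 * sqrt(35) = 0.62 * 5.9161 = 3.668 MPa
I = 285 * 610^3 / 12 = 5390798750.0 mm^4
y_t = 305.0 mm
M_cr = fr * I / y_t = 3.668 * 5390798750.0 / 305.0 N-mm
= 64.8304 kN-m

64.8304 kN-m


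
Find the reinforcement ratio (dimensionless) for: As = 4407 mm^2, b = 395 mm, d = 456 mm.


rho = As / (b * d)
= 4407 / (395 * 456)
= 4407 / 180120
= 0.024467 (dimensionless)

0.024467 (dimensionless)


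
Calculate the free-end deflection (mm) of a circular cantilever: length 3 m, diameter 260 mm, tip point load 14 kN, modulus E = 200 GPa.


I = pi * d^4 / 64 = pi * 260^4 / 64 = 224317569.45 mm^4
L = 3000.0 mm, P = 14000.0 N, E = 200000.0 MPa
delta = P * L^3 / (3 * E * I)
= 14000.0 * 3000.0^3 / (3 * 200000.0 * 224317569.45)
= 2.8085 mm

2.8085 mm


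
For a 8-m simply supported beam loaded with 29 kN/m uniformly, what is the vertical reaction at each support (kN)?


Total load = w * L = 29 * 8 = 232 kN
By symmetry, each reaction R = total / 2 = 232 / 2 = 116.0 kN

116.0 kN


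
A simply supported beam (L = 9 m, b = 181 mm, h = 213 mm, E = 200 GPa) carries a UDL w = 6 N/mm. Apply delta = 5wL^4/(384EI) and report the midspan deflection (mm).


I = 181 * 213^3 / 12 = 145759254.75 mm^4
L = 9000.0 mm, w = 6 N/mm, E = 200000.0 MPa
delta = 5 * w * L^4 / (384 * E * I)
= 5 * 6 * 9000.0^4 / (384 * 200000.0 * 145759254.75)
= 17.583 mm

17.583 mm


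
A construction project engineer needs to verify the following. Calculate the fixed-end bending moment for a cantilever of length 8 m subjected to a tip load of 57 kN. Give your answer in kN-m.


For a cantilever with a point load at the free end:
M_max = P * L = 57 * 8 = 456 kN-m

456 kN-m


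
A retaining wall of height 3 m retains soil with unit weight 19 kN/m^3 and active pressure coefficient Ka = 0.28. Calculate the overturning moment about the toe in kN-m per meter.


Pa = 0.5 * Ka * gamma * H^2
= 0.5 * 0.28 * 19 * 3^2
= 23.94 kN/m
Arm = H / 3 = 3 / 3 = 1.0 m
Mo = Pa * arm = Pa * H / 3 = 23.94 * 3 / 3 = 23.94 kN-m/m

23.94 kN-m/m


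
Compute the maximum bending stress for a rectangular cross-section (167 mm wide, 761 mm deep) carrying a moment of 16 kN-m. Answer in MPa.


I = b * h^3 / 12 = 167 * 761^3 / 12 = 6133229210.58 mm^4
y = h / 2 = 761 / 2 = 380.5 mm
M = 16 kN-m = 16000000.0 N-mm
sigma = M * y / I = 16000000.0 * 380.5 / 6133229210.58
= 0.99 MPa

0.99 MPa


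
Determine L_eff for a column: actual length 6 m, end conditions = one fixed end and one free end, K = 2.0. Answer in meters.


L_eff = K * L
= 2.0 * 6
= 12.0 m

12.0 m


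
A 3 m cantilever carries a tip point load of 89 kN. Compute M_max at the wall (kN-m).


For a cantilever with a point load at the free end:
M_max = P * L = 89 * 3 = 267 kN-m

267 kN-m


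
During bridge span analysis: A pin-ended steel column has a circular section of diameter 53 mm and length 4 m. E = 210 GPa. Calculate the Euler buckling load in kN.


I = pi * d^4 / 64 = 387323.08 mm^4
L = 4000.0 mm
P_cr = pi^2 * E * I / L^2
= 9.8696 * 210000.0 * 387323.08 / 4000.0^2
= 50173.27 N = 50.1733 kN

50.1733 kN


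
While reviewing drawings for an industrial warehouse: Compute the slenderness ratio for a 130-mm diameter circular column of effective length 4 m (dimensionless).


Radius of gyration r = d / 4 = 130 / 4 = 32.5 mm
L_eff = 4000.0 mm
Slenderness ratio = L / r = 4000.0 / 32.5 = 123.08 (dimensionless)

123.08 (dimensionless)


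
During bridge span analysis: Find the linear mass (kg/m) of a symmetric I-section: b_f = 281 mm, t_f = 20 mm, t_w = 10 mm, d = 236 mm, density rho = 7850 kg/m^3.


A_flanges = 2 * 281 * 20 = 11240 mm^2
A_web = (236 - 2 * 20) * 10 = 1960 mm^2
A_total = 11240 + 1960 = 13200 mm^2 = 0.013200 m^2
Weight = rho * A = 7850 * 0.013200 = 103.62 kg/m

103.62 kg/m


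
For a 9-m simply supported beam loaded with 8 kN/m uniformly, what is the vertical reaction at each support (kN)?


Total load = w * L = 8 * 9 = 72 kN
By symmetry, each reaction R = total / 2 = 72 / 2 = 36.0 kN

36.0 kN


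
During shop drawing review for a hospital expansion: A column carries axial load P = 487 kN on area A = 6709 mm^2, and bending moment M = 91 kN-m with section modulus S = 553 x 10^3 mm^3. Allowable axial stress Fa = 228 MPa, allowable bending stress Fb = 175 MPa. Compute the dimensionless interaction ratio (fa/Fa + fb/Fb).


f_a = P / A = 487000.0 / 6709 = 72.5891 MPa
f_b = M / S = 91000000.0 / 553000.0 = 164.557 MPa
Ratio = f_a / Fa + f_b / Fb
= 72.5891 / 228 + 164.557 / 175
= 1.2587 (dimensionless)

1.2587 (dimensionless)


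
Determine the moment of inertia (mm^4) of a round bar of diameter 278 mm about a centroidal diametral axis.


r = d / 2 = 278 / 2 = 139.0 mm
I = pi * r^4 / 4 = pi * 139.0^4 / 4
= 293189952.0 mm^4

293189952.0 mm^4


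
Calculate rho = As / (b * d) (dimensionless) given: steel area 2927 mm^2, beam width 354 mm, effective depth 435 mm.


rho = As / (b * d)
= 2927 / (354 * 435)
= 2927 / 153990
= 0.019008 (dimensionless)

0.019008 (dimensionless)


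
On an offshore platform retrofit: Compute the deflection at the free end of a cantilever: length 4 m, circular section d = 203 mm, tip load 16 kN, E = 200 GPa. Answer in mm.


I = pi * d^4 / 64 = pi * 203^4 / 64 = 83359298.34 mm^4
L = 4000.0 mm, P = 16000.0 N, E = 200000.0 MPa
delta = P * L^3 / (3 * E * I)
= 16000.0 * 4000.0^3 / (3 * 200000.0 * 83359298.34)
= 20.4736 mm

20.4736 mm


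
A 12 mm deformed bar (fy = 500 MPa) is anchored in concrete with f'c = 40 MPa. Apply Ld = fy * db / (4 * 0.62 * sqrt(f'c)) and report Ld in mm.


Ld = (fy * db) / (4 * 0.62 * sqrt(f'c))
= (500 * 12) / (4 * 0.62 * sqrt(40))
= 6000 / 15.6849
= 382.53 mm

382.53 mm


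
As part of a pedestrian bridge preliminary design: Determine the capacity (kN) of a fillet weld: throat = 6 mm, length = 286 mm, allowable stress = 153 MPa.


Strength = throat * length * allowable stress
= 6 * 286 * 153 N
= 262548 N
= 262.55 kN

262.55 kN


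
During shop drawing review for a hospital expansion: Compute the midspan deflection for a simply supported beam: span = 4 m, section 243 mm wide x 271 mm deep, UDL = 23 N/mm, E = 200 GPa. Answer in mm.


I = 243 * 271^3 / 12 = 403025847.75 mm^4
L = 4000.0 mm, w = 23 N/mm, E = 200000.0 MPa
delta = 5 * w * L^4 / (384 * E * I)
= 5 * 23 * 4000.0^4 / (384 * 200000.0 * 403025847.75)
= 0.9511 mm

0.9511 mm


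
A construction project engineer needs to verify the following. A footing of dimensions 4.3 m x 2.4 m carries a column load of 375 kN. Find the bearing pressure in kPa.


A = 4.3 * 2.4 = 10.32 m^2
q = P / A = 375 / 10.32
= 36.3372 kPa

36.3372 kPa


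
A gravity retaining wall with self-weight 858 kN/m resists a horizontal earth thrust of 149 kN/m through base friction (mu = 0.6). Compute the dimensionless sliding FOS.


Resisting force = mu * W = 0.6 * 858 = 514.8 kN/m
FOS = Resisting / Driving = 514.8 / 149
= 3.455 (dimensionless)

3.455 (dimensionless)


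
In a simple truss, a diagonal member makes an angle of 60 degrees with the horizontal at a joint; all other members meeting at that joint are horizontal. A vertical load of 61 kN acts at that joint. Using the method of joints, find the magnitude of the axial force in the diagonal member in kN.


At the joint, only the diagonal has a vertical component, so vertical equilibrium gives:
F * sin(60) = 61
F = 61 / sin(60)
= 61 / 0.866025
= 70.44 kN

70.44 kN


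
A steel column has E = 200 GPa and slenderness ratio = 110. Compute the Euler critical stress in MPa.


sigma_cr = pi^2 * E / lambda^2
= 9.8696 * 200000.0 / 110^2
= 9.8696 * 200000.0 / 12100
= 163.134 MPa

163.134 MPa


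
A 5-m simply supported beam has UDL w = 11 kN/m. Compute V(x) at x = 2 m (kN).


R_A = w * L / 2 = 11 * 5 / 2 = 27.5 kN
V(x) = R_A - w * x = 27.5 - 11 * 2
= 5.5 kN

5.5 kN


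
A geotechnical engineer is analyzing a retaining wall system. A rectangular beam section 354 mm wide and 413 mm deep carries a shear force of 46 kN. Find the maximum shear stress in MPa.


A = b * h = 354 * 413 = 146202 mm^2
V = 46 kN = 46000.0 N
tau_max = 1.5 * V / A = 1.5 * 46000.0 / 146202
= 0.4719 MPa

0.4719 MPa


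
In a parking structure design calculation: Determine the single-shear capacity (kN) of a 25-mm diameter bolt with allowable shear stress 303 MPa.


A = pi * d^2 / 4 = pi * 25^2 / 4 = 490.8739 mm^2
V = f_v * A / 1000 = 303 * 490.8739 / 1000
= 148.7348 kN

148.7348 kN


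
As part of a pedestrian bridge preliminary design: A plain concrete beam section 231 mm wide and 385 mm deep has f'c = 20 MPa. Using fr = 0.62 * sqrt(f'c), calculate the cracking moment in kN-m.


fr = 0.62 * sqrt(20) = 0.62 * 4.4721 = 2.7727 MPa
I = 231 * 385^3 / 12 = 1098532531.25 mm^4
y_t = 192.5 mm
M_cr = fr * I / y_t = 2.7727 * 1098532531.25 / 192.5 N-mm
= 15.823 kN-m

15.823 kN-m


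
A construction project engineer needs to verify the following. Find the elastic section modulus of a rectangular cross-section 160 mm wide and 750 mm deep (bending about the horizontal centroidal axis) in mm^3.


S = b * h^2 / 6
= 160 * 750^2 / 6
= 160 * 562500 / 6
= 15000000.0 mm^3

15000000.0 mm^3


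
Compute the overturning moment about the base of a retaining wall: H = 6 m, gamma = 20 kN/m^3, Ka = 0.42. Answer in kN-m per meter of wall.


Pa = 0.5 * Ka * gamma * H^2
= 0.5 * 0.42 * 20 * 6^2
= 151.2 kN/m
Arm = H / 3 = 6 / 3 = 2.0 m
Mo = Pa * arm = Pa * H / 3 = 151.2 * 6 / 3 = 302.4 kN-m/m

302.4 kN-m/m


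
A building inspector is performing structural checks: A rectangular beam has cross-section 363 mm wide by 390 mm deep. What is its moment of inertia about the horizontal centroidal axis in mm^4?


I = b * h^3 / 12
= 363 * 390^3 / 12
= 363 * 59319000 / 12
= 1794399750.0 mm^4

1794399750.0 mm^4


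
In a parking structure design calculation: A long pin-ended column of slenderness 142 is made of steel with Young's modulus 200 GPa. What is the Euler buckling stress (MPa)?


sigma_cr = pi^2 * E / lambda^2
= 9.8696 * 200000.0 / 142^2
= 9.8696 * 200000.0 / 20164
= 97.8933 MPa

97.8933 MPa


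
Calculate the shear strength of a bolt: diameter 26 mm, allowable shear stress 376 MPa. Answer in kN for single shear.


A = pi * d^2 / 4 = pi * 26^2 / 4 = 530.9292 mm^2
V = f_v * A / 1000 = 376 * 530.9292 / 1000
= 199.6294 kN

199.6294 kN


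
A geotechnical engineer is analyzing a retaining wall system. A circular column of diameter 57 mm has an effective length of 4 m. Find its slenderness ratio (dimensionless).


Radius of gyration r = d / 4 = 57 / 4 = 14.25 mm
L_eff = 4000.0 mm
Slenderness ratio = L / r = 4000.0 / 14.25 = 280.7 (dimensionless)

280.7 (dimensionless)


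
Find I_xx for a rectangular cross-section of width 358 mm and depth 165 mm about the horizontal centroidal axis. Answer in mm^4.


I = b * h^3 / 12
= 358 * 165^3 / 12
= 358 * 4492125 / 12
= 134015062.5 mm^4

134015062.5 mm^4


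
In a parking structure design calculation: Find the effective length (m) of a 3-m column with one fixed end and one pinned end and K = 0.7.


L_eff = K * L
= 0.7 * 3
= 2.1 m

2.1 m


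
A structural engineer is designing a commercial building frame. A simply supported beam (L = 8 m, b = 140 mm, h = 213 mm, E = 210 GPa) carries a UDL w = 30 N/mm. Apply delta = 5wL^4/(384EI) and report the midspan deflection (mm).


I = 140 * 213^3 / 12 = 112741965.0 mm^4
L = 8000.0 mm, w = 30 N/mm, E = 210000.0 MPa
delta = 5 * w * L^4 / (384 * E * I)
= 5 * 30 * 8000.0^4 / (384 * 210000.0 * 112741965.0)
= 67.5795 mm

67.5795 mm


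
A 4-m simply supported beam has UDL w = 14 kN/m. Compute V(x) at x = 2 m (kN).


R_A = w * L / 2 = 14 * 4 / 2 = 28.0 kN
V(x) = R_A - w * x = 28.0 - 14 * 2
= 0.0 kN

0.0 kN


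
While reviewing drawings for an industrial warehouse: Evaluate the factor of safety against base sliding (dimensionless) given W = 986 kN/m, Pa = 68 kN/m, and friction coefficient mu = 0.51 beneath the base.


Resisting force = mu * W = 0.51 * 986 = 502.86 kN/m
FOS = Resisting / Driving = 502.86 / 68
= 7.395 (dimensionless)

7.395 (dimensionless)


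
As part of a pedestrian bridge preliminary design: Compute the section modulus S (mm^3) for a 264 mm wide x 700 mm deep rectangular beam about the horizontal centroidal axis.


S = b * h^2 / 6
= 264 * 700^2 / 6
= 264 * 490000 / 6
= 21560000.0 mm^3

21560000.0 mm^3


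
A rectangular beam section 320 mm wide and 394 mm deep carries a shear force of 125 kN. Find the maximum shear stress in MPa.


A = b * h = 320 * 394 = 126080 mm^2
V = 125 kN = 125000.0 N
tau_max = 1.5 * V / A = 1.5 * 125000.0 / 126080
= 1.4872 MPa

1.4872 MPa


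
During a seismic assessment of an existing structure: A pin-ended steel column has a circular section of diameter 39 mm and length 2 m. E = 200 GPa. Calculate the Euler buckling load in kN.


I = pi * d^4 / 64 = 113560.77 mm^4
L = 2000.0 mm
P_cr = pi^2 * E * I / L^2
= 9.8696 * 200000.0 * 113560.77 / 2000.0^2
= 56039.99 N = 56.04 kN

56.04 kN


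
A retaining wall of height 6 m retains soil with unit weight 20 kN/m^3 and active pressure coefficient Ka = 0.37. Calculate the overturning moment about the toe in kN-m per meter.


Pa = 0.5 * Ka * gamma * H^2
= 0.5 * 0.37 * 20 * 6^2
= 133.2 kN/m
Arm = H / 3 = 6 / 3 = 2.0 m
Mo = Pa * arm = Pa * H / 3 = 133.2 * 6 / 3 = 266.4 kN-m/m

266.4 kN-m/m


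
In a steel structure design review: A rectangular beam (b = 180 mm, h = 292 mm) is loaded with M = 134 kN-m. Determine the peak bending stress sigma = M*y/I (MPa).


I = b * h^3 / 12 = 180 * 292^3 / 12 = 373456320.0 mm^4
y = h / 2 = 292 / 2 = 146.0 mm
M = 134 kN-m = 134000000.0 N-mm
sigma = M * y / I = 134000000.0 * 146.0 / 373456320.0
= 52.39 MPa

52.39 MPa


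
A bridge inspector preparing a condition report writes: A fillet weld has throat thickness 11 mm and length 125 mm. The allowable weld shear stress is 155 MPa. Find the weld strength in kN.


Strength = throat * length * allowable stress
= 11 * 125 * 155 N
= 213125 N
= 213.12 kN

213.12 kN


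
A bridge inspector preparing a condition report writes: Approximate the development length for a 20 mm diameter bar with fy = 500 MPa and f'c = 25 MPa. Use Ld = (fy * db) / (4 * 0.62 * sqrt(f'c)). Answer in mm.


Ld = (fy * db) / (4 * 0.62 * sqrt(f'c))
= (500 * 20) / (4 * 0.62 * sqrt(25))
= 10000 / 12.4
= 806.45 mm

806.45 mm


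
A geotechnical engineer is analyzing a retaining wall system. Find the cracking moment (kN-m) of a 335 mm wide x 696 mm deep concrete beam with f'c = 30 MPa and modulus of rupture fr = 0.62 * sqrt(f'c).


fr = 0.62 * sqrt(30) = 0.62 * 5.4772 = 3.3959 MPa
I = 335 * 696^3 / 12 = 9412202880.0 mm^4
y_t = 348.0 mm
M_cr = fr * I / y_t = 3.3959 * 9412202880.0 / 348.0 N-mm
= 91.8469 kN-m

91.8469 kN-m


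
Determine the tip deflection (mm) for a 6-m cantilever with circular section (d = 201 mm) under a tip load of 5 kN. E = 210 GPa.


I = pi * d^4 / 64 = pi * 201^4 / 64 = 80122432.96 mm^4
L = 6000.0 mm, P = 5000.0 N, E = 210000.0 MPa
delta = P * L^3 / (3 * E * I)
= 5000.0 * 6000.0^3 / (3 * 210000.0 * 80122432.96)
= 21.3958 mm

21.3958 mm


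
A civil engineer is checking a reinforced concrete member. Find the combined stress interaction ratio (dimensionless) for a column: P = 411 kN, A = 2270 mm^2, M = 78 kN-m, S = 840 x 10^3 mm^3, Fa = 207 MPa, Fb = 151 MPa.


f_a = P / A = 411000.0 / 2270 = 181.0573 MPa
f_b = M / S = 78000000.0 / 840000.0 = 92.8571 MPa
Ratio = f_a / Fa + f_b / Fb
= 181.0573 / 207 + 92.8571 / 151
= 1.4896 (dimensionless)

1.4896 (dimensionless)


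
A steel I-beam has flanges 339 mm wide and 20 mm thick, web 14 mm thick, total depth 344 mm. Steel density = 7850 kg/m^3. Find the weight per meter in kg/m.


A_flanges = 2 * 339 * 20 = 13560 mm^2
A_web = (344 - 2 * 20) * 14 = 4256 mm^2
A_total = 13560 + 4256 = 17816 mm^2 = 0.017816 m^2
Weight = rho * A = 7850 * 0.017816 = 139.8556 kg/m

139.8556 kg/m


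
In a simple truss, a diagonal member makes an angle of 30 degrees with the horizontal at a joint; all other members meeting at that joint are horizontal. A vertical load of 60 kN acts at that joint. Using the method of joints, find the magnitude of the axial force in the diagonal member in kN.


At the joint, only the diagonal has a vertical component, so vertical equilibrium gives:
F * sin(30) = 60
F = 60 / sin(30)
= 60 / 0.5
= 120.0 kN

120.0 kN


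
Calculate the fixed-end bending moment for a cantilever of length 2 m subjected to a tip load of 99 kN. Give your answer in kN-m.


For a cantilever with a point load at the free end:
M_max = P * L = 99 * 2 = 198 kN-m

198 kN-m


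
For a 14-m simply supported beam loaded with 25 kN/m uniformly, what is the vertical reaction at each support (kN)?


Total load = w * L = 25 * 14 = 350 kN
By symmetry, each reaction R = total / 2 = 350 / 2 = 175.0 kN

175.0 kN


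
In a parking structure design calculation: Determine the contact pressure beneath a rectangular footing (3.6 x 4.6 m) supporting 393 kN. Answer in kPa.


A = 3.6 * 4.6 = 16.56 m^2
q = P / A = 393 / 16.56
= 23.7319 kPa

23.7319 kPa


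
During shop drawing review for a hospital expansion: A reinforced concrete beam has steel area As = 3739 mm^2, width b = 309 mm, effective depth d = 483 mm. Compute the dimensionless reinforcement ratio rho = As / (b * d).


rho = As / (b * d)
= 3739 / (309 * 483)
= 3739 / 149247
= 0.025052 (dimensionless)

0.025052 (dimensionless)


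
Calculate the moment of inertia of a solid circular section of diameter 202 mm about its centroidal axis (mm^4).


r = d / 2 = 202 / 2 = 101.0 mm
I = pi * r^4 / 4 = pi * 101.0^4 / 4
= 81728847.83 mm^4

81728847.83 mm^4


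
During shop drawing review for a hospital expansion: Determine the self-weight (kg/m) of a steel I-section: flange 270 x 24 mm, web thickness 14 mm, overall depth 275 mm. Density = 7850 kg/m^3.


A_flanges = 2 * 270 * 24 = 12960 mm^2
A_web = (275 - 2 * 24) * 14 = 3178 mm^2
A_total = 12960 + 3178 = 16138 mm^2 = 0.016138 m^2
Weight = rho * A = 7850 * 0.016138 = 126.6833 kg/m

126.6833 kg/m


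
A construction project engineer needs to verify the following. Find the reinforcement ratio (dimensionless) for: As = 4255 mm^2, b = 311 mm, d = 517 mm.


rho = As / (b * d)
= 4255 / (311 * 517)
= 4255 / 160787
= 0.026464 (dimensionless)

0.026464 (dimensionless)


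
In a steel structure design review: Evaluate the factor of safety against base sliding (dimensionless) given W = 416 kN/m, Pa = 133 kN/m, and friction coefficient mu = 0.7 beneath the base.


Resisting force = mu * W = 0.7 * 416 = 291.2 kN/m
FOS = Resisting / Driving = 291.2 / 133
= 2.1895 (dimensionless)

2.1895 (dimensionless)


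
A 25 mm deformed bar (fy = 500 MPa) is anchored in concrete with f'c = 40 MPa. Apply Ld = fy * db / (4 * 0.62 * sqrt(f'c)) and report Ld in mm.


Ld = (fy * db) / (4 * 0.62 * sqrt(f'c))
= (500 * 25) / (4 * 0.62 * sqrt(40))
= 12500 / 15.6849
= 796.94 mm

796.94 mm


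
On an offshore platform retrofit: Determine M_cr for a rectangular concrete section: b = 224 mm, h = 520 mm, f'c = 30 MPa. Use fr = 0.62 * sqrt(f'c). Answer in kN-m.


fr = 0.62 * sqrt(30) = 0.62 * 5.4772 = 3.3959 MPa
I = 224 * 520^3 / 12 = 2624682666.67 mm^4
y_t = 260.0 mm
M_cr = fr * I / y_t = 3.3959 * 2624682666.67 / 260.0 N-mm
= 34.2812 kN-m

34.2812 kN-m


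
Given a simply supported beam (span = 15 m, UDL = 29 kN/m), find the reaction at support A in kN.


Total load = w * L = 29 * 15 = 435 kN
By symmetry, each reaction R = total / 2 = 435 / 2 = 217.5 kN

217.5 kN


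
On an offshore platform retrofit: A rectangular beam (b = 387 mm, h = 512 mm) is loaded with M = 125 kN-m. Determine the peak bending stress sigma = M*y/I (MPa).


I = b * h^3 / 12 = 387 * 512^3 / 12 = 4328521728.0 mm^4
y = h / 2 = 512 / 2 = 256.0 mm
M = 125 kN-m = 125000000.0 N-mm
sigma = M * y / I = 125000000.0 * 256.0 / 4328521728.0
= 7.39 MPa

7.39 MPa


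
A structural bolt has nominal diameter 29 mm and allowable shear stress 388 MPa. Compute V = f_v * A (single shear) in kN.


A = pi * d^2 / 4 = pi * 29^2 / 4 = 660.5199 mm^2
V = f_v * A / 1000 = 388 * 660.5199 / 1000
= 256.2817 kN

256.2817 kN


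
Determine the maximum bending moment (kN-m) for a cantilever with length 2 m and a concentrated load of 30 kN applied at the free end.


For a cantilever with a point load at the free end:
M_max = P * L = 30 * 2 = 60 kN-m

60 kN-m


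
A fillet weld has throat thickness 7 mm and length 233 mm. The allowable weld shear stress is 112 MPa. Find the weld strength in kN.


Strength = throat * length * allowable stress
= 7 * 233 * 112 N
= 182672 N
= 182.67 kN

182.67 kN


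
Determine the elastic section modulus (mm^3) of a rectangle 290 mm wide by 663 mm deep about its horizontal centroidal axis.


S = b * h^2 / 6
= 290 * 663^2 / 6
= 290 * 439569 / 6
= 21245835.0 mm^3

21245835.0 mm^3


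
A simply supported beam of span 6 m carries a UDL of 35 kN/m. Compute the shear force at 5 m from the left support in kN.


R_A = w * L / 2 = 35 * 6 / 2 = 105.0 kN
V(x) = R_A - w * x = 105.0 - 35 * 5
= -70.0 kN

-70.0 kN


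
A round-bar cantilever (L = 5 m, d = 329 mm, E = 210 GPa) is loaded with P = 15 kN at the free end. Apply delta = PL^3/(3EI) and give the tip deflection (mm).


I = pi * d^4 / 64 = pi * 329^4 / 64 = 575113405.09 mm^4
L = 5000.0 mm, P = 15000.0 N, E = 210000.0 MPa
delta = P * L^3 / (3 * E * I)
= 15000.0 * 5000.0^3 / (3 * 210000.0 * 575113405.09)
= 5.175 mm

5.175 mm


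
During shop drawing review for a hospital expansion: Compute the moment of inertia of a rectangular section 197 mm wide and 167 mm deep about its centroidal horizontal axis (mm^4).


I = b * h^3 / 12
= 197 * 167^3 / 12
= 197 * 4657463 / 12
= 76460017.58 mm^4

76460017.58 mm^4
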